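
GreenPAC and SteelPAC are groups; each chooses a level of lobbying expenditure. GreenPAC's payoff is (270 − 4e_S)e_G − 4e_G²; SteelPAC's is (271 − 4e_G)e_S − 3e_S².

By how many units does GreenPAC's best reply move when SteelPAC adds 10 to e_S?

Expanding GreenPAC's payoff: 270e_G − 4e_Se_G − 4e_G².
∂π/∂e_G = 270 − 4e_S − 8e_G = 0, so e_G = 33.75 − 0.5e_S.
The reaction-function slope is −0.5, so a 10-unit rise in e_S moves e_G by −0.5 × 10 = −5. GreenPAC's best response falls — the actions are strategic substitutes.

-5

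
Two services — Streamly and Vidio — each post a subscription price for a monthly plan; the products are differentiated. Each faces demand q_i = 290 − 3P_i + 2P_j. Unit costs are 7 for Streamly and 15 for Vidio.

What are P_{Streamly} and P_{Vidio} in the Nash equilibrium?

Streamly's profit: π = (P_{Streamly} − 7)(290 − 3P_{Streamly} + 2P_{Vidio}).
∂π/∂P_{Streamly} = 311 − 6P_{Streamly} + 2P_{Vidio} = 0 ⇒ P_{Streamly} = 311/6 + (1/3)P_{Vidio}.
Similarly P_{Vidio} = 335/6 + (1/3)P_{Streamly}.
Solving the two reaction functions simultaneously: (1 − (1/3)(1/3))P_{Streamly} = 311/6 + (1/3)·(335/6), so (8/9)P_{Streamly} = 634/9 and P_{Streamly} = 79.25.
Then P_{Vidio} = 335/6 + (1/3)·79.25 = 82.25.

79.25, 82.25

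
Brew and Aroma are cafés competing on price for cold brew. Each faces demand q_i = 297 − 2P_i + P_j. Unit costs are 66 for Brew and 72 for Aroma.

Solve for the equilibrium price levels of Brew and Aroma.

143.8, 146.2

Brew's profit: π = (P_{Brew} − 66)(297 − 2P_{Brew} + P_{Aroma}).
∂π/∂P_{Brew} = 429 − 4P_{Brew} + P_{Aroma} = 0 ⇒ P_{Brew} = 107.25 + 0.25P_{Aroma}.
Similarly P_{Aroma} = 110.25 + 0.25P_{Brew}.
Solving the two reaction functions simultaneously: (1 − (0.25)(0.25))P_{Brew} = 107.25 + 0.25·110.25, so 0.9375P_{Brew} = 134.8125 and P_{Brew} = 143.8.
Then P_{Aroma} = 110.25 + 0.25·143.8 = 146.2.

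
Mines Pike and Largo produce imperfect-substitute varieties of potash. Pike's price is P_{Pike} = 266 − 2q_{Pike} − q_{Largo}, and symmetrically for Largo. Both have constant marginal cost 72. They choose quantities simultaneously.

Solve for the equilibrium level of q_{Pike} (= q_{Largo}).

38.8

Mine Pike's profit: π = q_{Pike}(266 − 2q_{Pike} − q_{Largo}) − 72q_{Pike}.
∂π/∂q_{Pike} = 194 − 4q_{Pike} − q_{Largo} = 0 ⇒ q_{Pike} = 48.5 − 0.25q_{Largo}.
Setting q_{Pike} = q_{Largo} in the reaction function: q_{Pike} = 48.5 − 0.25q_{Pike}, so q_{Pike} = 48.5 / 1.25 = 38.8.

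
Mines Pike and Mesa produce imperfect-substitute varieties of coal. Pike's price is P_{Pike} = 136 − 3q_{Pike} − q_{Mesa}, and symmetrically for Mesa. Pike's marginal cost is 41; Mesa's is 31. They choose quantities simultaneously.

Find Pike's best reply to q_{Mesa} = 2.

15.5

Mine Pike's profit: π = q_{Pike}(136 − 3q_{Pike} − q_{Mesa}) − 41q_{Pike}.
∂π/∂q_{Pike} = 95 − 6q_{Pike} − q_{Mesa} = 0 ⇒ q_{Pike} = 95/6 − (1/6)q_{Mesa}.
At q_{Mesa} = 2: q_{Pike} = 95/6 − (1/6)·2 = 15.5.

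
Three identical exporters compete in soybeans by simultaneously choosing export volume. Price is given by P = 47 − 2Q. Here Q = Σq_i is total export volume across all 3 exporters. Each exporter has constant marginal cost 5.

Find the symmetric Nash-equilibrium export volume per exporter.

A representative exporter's profit is π_i = q_i(47 − 2Q) − 5q_i, with Q = q_i + Σ_{j≠i} q_j.
First-order condition: 42 − 4q_i − 2Σ_{j≠i} q_j = 0.
In a symmetric equilibrium every exporter chooses the same q, so Σ_{j≠i} q_j = 2q. The condition becomes 42 − 8q = 0, giving q = 42/8 = 5.25.

5.25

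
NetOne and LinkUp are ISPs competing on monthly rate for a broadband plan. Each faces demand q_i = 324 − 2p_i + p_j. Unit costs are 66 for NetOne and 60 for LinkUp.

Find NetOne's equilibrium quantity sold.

170.4

NetOne's profit: π = (p_{NetOne} − 66)(324 − 2p_{NetOne} + p_{LinkUp}).
∂π/∂p_{NetOne} = 456 − 4p_{NetOne} + p_{LinkUp} = 0 ⇒ p_{NetOne} = 114 + 0.25p_{LinkUp}.
Similarly p_{LinkUp} = 111 + 0.25p_{NetOne}.
Substituting the second reaction function into the first: p_{NetOne} = 114 + 0.25(111 + 0.25p_{NetOne}), which gives 0.9375p_{NetOne} = 141.75 ⇒ p_{NetOne} = 151.2.
Then p_{LinkUp} = 111 + 0.25·151.2 = 148.8.
q_{NetOne} = 324 − 2·151.2 + 148.8 = 170.4.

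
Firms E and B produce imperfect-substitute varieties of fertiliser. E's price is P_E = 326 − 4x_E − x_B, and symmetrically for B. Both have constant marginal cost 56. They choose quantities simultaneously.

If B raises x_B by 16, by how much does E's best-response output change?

-2

Firm E's profit: π = x_E(326 − 4x_E − x_B) − 56x_E.
∂π/∂x_E = 270 − 8x_E − x_B = 0 ⇒ x_E = 33.75 − 0.125x_B.
The reaction-function slope is −0.125, so a 16-unit rise in x_B moves x_E by −0.125 × 16 = −2. E's best response falls — the actions are strategic substitutes.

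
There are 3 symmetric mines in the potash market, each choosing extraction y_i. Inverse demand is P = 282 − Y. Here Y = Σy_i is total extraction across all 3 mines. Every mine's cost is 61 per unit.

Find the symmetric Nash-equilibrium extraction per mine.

55.25

A representative mine's profit is π_i = y_i(282 − Y) − 61y_i, with Y = y_i + Σ_{j≠i} y_j.
First-order condition: 221 − 2y_i − Σ_{j≠i} y_j = 0.
With identical mines, set every y_j = y: then 221 − 2y − 2y = 0, i.e. y = 221/4 = 55.25.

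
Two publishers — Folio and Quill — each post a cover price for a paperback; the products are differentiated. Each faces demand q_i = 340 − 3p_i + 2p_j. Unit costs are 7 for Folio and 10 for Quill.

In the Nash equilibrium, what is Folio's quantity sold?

Folio's profit: π = (p_{Folio} − 7)(340 − 3p_{Folio} + 2p_{Quill}).
∂π/∂p_{Folio} = 361 − 6p_{Folio} + 2p_{Quill} = 0 ⇒ p_{Folio} = 361/6 + (1/3)p_{Quill}.
Similarly p_{Quill} = 185/3 + (1/3)p_{Folio}.
Plugging p_{Quill} into Folio's best response: p_{Folio} = 361/6 + (1/3)(185/3 + (1/3)p_{Folio}) ⇒ (8/9)p_{Folio} = 1453/18, so p_{Folio} = 90.8125.
Then p_{Quill} = 185/3 + (1/3)·90.8125 = 91.9375.
q_{Folio} = 340 − 3·90.8125 + 2·91.9375 = 251.4375.

251.4375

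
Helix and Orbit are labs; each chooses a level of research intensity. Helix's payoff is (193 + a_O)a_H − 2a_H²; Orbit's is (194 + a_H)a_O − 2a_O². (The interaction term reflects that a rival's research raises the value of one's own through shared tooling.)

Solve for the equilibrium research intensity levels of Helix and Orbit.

Expanding Helix's payoff: 193a_H + a_Oa_H − 2a_H².
∂π/∂a_H = 193 + a_O − 4a_H = 0, so a_H = 48.25 + 0.25a_O.
Likewise for Orbit: a_O = 48.5 + 0.25a_H.
Plugging a_O into Helix's best response: a_H = 48.25 + 0.25(48.5 + 0.25a_H) ⇒ 0.9375a_H = 60.375, so a_H = 64.4.
Then a_O = 48.5 + 0.25·64.4 = 64.6.

64.4, 64.6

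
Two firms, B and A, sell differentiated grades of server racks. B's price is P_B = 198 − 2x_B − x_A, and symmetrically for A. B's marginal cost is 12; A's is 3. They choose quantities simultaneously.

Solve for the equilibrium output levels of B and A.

36.6, 39.6

Firm B's profit: π = x_B(198 − 2x_B − x_A) − 12x_B.
∂π/∂x_B = 186 − 4x_B − x_A = 0 ⇒ x_B = 46.5 − 0.25x_A.
Similarly x_A = 48.75 − 0.25x_B.
Plugging x_A into B's best response: x_B = 46.5 − 0.25(48.75 − 0.25x_B) ⇒ 0.9375x_B = 34.3125, so x_B = 36.6.
Then x_A = 48.75 − 0.25·36.6 = 39.6.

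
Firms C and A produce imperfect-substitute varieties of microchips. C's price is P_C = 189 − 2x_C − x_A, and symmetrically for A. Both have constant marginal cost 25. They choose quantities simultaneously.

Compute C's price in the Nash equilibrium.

Firm C's profit: π = x_C(189 − 2x_C − x_A) − 25x_C.
∂π/∂x_C = 164 − 4x_C − x_A = 0 ⇒ x_C = 41 − 0.25x_A.
The game is symmetric, so in equilibrium x_A = x_C: the reaction function gives 1.25x_C = 41, hence x_C = 32.8.
P_C = 189 − 2·32.8 − 32.8 = 90.6.

90.6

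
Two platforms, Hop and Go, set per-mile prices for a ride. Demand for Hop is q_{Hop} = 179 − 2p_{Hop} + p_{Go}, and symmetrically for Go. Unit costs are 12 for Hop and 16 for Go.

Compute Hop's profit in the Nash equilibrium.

6316.88

Hop's profit: π = (p_{Hop} − 12)(179 − 2p_{Hop} + p_{Go}).
∂π/∂p_{Hop} = 203 − 4p_{Hop} + p_{Go} = 0 ⇒ p_{Hop} = 50.75 + 0.25p_{Go}.
Similarly p_{Go} = 52.75 + 0.25p_{Hop}.
Substituting the second reaction function into the first: p_{Hop} = 50.75 + 0.25(52.75 + 0.25p_{Hop}), which gives 0.9375p_{Hop} = 63.9375 ⇒ p_{Hop} = 68.2.
Then p_{Go} = 52.75 + 0.25·68.2 = 69.8.
q_{Hop} = 179 − 2·68.2 + 69.8 = 112.4.
Profit = (68.2 − 12)·112.4 = 6316.88.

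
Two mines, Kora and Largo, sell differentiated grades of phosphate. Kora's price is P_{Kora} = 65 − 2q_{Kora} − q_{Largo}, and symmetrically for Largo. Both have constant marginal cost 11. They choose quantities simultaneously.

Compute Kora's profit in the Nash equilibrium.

233.28

Mine Kora's profit: π = q_{Kora}(65 − 2q_{Kora} − q_{Largo}) − 11q_{Kora}.
∂π/∂q_{Kora} = 54 − 4q_{Kora} − q_{Largo} = 0 ⇒ q_{Kora} = 13.5 − 0.25q_{Largo}.
By symmetry q_{Largo} = q_{Kora}; substituting into the reaction function, 1.25q_{Kora} = 13.5 and q_{Kora} = 10.8.
P_{Kora} = 65 − 2·10.8 − 10.8 = 32.6.
Profit = (32.6 − 11)·10.8 = 233.28.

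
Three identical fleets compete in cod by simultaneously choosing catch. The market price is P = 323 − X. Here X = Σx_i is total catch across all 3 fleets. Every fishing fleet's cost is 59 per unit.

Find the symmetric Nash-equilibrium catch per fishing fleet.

A representative fishing fleet's profit is π_i = x_i(323 − X) − 59x_i, with X = x_i + Σ_{j≠i} x_j.
First-order condition: 264 − 2x_i − Σ_{j≠i} x_j = 0.
Imposing symmetry (x_j = x for all j) turns Σ_{j≠i} x_j into 2x, so 264 = 4x and x = 66.

66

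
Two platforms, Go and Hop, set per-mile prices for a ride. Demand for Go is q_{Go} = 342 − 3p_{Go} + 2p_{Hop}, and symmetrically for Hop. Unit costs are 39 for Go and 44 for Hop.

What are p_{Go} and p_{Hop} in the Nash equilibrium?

115.6875, 117.5625

Go's profit: π = (p_{Go} − 39)(342 − 3p_{Go} + 2p_{Hop}).
∂π/∂p_{Go} = 459 − 6p_{Go} + 2p_{Hop} = 0 ⇒ p_{Go} = 76.5 + (1/3)p_{Hop}.
Similarly p_{Hop} = 79 + (1/3)p_{Go}.
Plugging p_{Hop} into Go's best response: p_{Go} = 76.5 + (1/3)(79 + (1/3)p_{Go}) ⇒ (8/9)p_{Go} = 617/6, so p_{Go} = 115.6875.
Then p_{Hop} = 79 + (1/3)·115.6875 = 117.5625.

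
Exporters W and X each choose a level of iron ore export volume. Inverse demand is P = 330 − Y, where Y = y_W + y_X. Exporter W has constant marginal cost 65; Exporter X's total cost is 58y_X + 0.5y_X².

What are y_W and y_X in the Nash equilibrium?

104.6, 55.8

Exporter W's profit: π = y_W(330 − (y_W + y_X)) − 65y_W.
∂π/∂y_W = 265 − 2y_W − y_X = 0, so y_W = 132.5 − 0.5y_X.
For X: ∂π/∂y_X = 272 − 3y_X − y_W = 0 ⇒ y_X = 272/3 − (1/3)y_W.
Plugging y_X into W's best response: y_W = 132.5 − 0.5(272/3 − (1/3)y_W) ⇒ (5/6)y_W = 523/6, so y_W = 104.6.
Then y_X = 272/3 − (1/3)·104.6 = 55.8.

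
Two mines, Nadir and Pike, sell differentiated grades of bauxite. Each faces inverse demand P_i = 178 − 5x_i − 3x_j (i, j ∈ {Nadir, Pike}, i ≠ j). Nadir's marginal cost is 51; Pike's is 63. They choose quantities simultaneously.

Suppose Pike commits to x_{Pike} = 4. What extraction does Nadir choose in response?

Mine Nadir's profit: π = x_{Nadir}(178 − 5x_{Nadir} − 3x_{Pike}) − 51x_{Nadir}.
∂π/∂x_{Nadir} = 127 − 10x_{Nadir} − 3x_{Pike} = 0 ⇒ x_{Nadir} = 12.7 − 0.3x_{Pike}.
At x_{Pike} = 4: x_{Nadir} = 12.7 − 0.3·4 = 11.5.

11.5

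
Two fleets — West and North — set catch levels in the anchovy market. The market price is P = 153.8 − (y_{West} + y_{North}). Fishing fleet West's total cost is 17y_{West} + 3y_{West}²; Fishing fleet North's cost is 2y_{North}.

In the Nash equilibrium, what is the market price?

73.84

Fishing fleet West's profit: π = y_{West}(153.8 − (y_{West} + y_{North})) − 17y_{West} − 3y_{West}².
∂π/∂y_{West} = 136.8 − 8y_{West} − y_{North} = 0, so y_{West} = 17.1 − 0.125y_{North}.
For North: ∂π/∂y_{North} = 151.8 − 2y_{North} − y_{West} = 0 ⇒ y_{North} = 75.9 − 0.5y_{West}.
Solving the two reaction functions simultaneously: (1 − (−0.125)(−0.5))y_{West} = 17.1 − 0.125·75.9, so 0.9375y_{West} = 7.6125 and y_{West} = 8.12.
Then y_{North} = 75.9 − 0.5·8.12 = 71.84.
Equilibrium price: P = 153.8 − 79.96 = 73.84.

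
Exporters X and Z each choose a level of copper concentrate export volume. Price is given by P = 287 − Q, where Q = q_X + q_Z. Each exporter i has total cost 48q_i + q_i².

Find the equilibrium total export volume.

95.6

Exporter X's profit: π = q_X(287 − (q_X + q_Z)) − 48q_X − q_X².
∂π/∂q_X = 239 − 4q_X − q_Z = 0, so q_X = 59.75 − 0.25q_Z.
By symmetry q_Z = q_X; substituting into the reaction function, 1.25q_X = 59.75 and q_X = 47.8.
Total export volume: 47.8 + 47.8 = 95.6.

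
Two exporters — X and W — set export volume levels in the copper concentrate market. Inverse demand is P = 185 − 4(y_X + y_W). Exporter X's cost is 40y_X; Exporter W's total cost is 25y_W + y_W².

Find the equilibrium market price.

Exporter X's profit: π = y_X(185 − 4(y_X + y_W)) − 40y_X.
∂π/∂y_X = 145 − 8y_X − 4y_W = 0, so y_X = 18.125 − 0.5y_W.
For W: ∂π/∂y_W = 160 − 10y_W − 4y_X = 0 ⇒ y_W = 16 − 0.4y_X.
Plugging y_W into X's best response: y_X = 18.125 − 0.5(16 − 0.4y_X) ⇒ 0.8y_X = 10.125, so y_X = 405/32.
Then y_W = 16 − 0.4·(405/32) = 10.9375.
Equilibrium price: P = 185 − 4·(755/32) = 90.625.

90.625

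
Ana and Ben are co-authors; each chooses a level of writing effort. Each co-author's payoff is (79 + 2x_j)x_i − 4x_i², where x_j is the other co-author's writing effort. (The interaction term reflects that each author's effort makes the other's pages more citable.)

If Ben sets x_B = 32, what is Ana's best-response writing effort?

17.875

Ana's payoff is (79 + 2x_B)x_A − 4x_A².
∂π/∂x_A = 79 + 2x_B − 8x_A = 0, so x_A = 9.875 + 0.25x_B.
At x_B = 32: x_A = 9.875 + 0.25·32 = 17.875.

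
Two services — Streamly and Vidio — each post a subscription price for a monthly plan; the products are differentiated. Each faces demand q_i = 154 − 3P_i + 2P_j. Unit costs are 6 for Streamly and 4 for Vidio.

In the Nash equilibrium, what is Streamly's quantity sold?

109.875

Streamly's profit: π = (P_{Streamly} − 6)(154 − 3P_{Streamly} + 2P_{Vidio}).
∂π/∂P_{Streamly} = 172 − 6P_{Streamly} + 2P_{Vidio} = 0 ⇒ P_{Streamly} = 86/3 + (1/3)P_{Vidio}.
Similarly P_{Vidio} = 83/3 + (1/3)P_{Streamly}.
Plugging P_{Vidio} into Streamly's best response: P_{Streamly} = 86/3 + (1/3)(83/3 + (1/3)P_{Streamly}) ⇒ (8/9)P_{Streamly} = 341/9, so P_{Streamly} = 42.625.
Then P_{Vidio} = 83/3 + (1/3)·42.625 = 41.875.
q_{Streamly} = 154 − 3·42.625 + 2·41.875 = 109.875.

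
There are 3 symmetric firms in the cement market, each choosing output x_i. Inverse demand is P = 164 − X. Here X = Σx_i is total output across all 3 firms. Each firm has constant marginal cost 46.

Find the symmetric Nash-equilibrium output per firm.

A representative firm's profit is π_i = x_i(164 − X) − 46x_i, with X = x_i + Σ_{j≠i} x_j.
First-order condition: 118 − 2x_i − Σ_{j≠i} x_j = 0.
In a symmetric equilibrium every firm chooses the same x, so Σ_{j≠i} x_j = 2x. The condition becomes 118 − 4x = 0, giving x = 118/4 = 29.5.

29.5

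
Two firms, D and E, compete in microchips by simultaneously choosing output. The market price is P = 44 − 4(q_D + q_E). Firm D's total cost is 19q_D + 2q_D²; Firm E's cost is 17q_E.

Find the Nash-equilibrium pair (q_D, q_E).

Firm D's profit: π = q_D(44 − 4(q_D + q_E)) − 19q_D − 2q_D².
∂π/∂q_D = 25 − 12q_D − 4q_E = 0, so q_D = 25/12 − (1/3)q_E.
For E: ∂π/∂q_E = 27 − 8q_E − 4q_D = 0 ⇒ q_E = 3.375 − 0.5q_D.
Solving the two reaction functions simultaneously: (1 − (−1/3)(−0.5))q_D = 25/12 − (1/3)·3.375, so (5/6)q_D = 23/24 and q_D = 1.15.
Then q_E = 3.375 − 0.5·1.15 = 2.8.

1.15, 2.8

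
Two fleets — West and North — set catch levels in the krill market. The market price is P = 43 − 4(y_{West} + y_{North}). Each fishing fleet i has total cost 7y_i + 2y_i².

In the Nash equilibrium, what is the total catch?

4.5

Fishing fleet West's profit: π = y_{West}(43 − 4(y_{West} + y_{North})) − 7y_{West} − 2y_{West}².
∂π/∂y_{West} = 36 − 12y_{West} − 4y_{North} = 0, so y_{West} = 3 − (1/3)y_{North}.
Setting y_{West} = y_{North} in the reaction function: y_{West} = 3 − (1/3)y_{West}, so y_{West} = 3 / (4/3) = 2.25.
Total catch: 2.25 + 2.25 = 4.5.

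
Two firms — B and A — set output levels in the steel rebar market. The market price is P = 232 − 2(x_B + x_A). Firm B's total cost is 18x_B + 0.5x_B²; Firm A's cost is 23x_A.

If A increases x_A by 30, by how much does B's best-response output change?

Firm B's profit: π = x_B(232 − 2(x_B + x_A)) − 18x_B − 0.5x_B².
∂π/∂x_B = 214 − 5x_B − 2x_A = 0, so x_B = 42.8 − 0.4x_A.
The reaction-function slope is −0.4, so a 30-unit rise in x_A moves x_B by −0.4 × 30 = −12. B's best response falls — the actions are strategic substitutes.

-12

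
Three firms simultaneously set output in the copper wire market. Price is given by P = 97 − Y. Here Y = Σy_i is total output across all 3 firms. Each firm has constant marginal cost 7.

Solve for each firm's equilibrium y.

A representative firm's profit is π_i = y_i(97 − Y) − 7y_i, with Y = y_i + Σ_{j≠i} y_j.
First-order condition: 90 − 2y_i − Σ_{j≠i} y_j = 0.
Imposing symmetry (y_j = y for all j) turns Σ_{j≠i} y_j into 2y, so 90 = 4y and y = 22.5.

22.5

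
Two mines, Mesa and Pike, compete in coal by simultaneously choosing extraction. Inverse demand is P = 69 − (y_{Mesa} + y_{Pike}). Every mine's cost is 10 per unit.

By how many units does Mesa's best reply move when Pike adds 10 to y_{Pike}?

-5

Mine Mesa's profit: π = y_{Mesa}(69 − (y_{Mesa} + y_{Pike})) − 10y_{Mesa}.
∂π/∂y_{Mesa} = 59 − 2y_{Mesa} − y_{Pike} = 0, so y_{Mesa} = 29.5 − 0.5y_{Pike}.
The reaction-function slope is −0.5, so a 10-unit rise in y_{Pike} moves y_{Mesa} by −0.5 × 10 = −5. Mesa's best response falls — the actions are strategic substitutes.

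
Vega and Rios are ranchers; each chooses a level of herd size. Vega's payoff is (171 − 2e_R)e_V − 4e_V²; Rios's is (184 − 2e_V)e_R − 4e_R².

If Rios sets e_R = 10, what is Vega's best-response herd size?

18.875

Expanding Vega's payoff: 171e_V − 2e_Re_V − 4e_V².
∂π/∂e_V = 171 − 2e_R − 8e_V = 0, so e_V = 21.375 − 0.25e_R.
At e_R = 10: e_V = 21.375 − 0.25·10 = 18.875.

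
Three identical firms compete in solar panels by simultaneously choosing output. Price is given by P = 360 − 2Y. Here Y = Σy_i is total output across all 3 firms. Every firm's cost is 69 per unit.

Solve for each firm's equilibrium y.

36.375

A representative firm's profit is π_i = y_i(360 − 2Y) − 69y_i, with Y = y_i + Σ_{j≠i} y_j.
First-order condition: 291 − 4y_i − 2Σ_{j≠i} y_j = 0.
With identical firms, set every y_j = y: then 291 − 4y − 4y = 0, i.e. y = 291/8 = 36.375.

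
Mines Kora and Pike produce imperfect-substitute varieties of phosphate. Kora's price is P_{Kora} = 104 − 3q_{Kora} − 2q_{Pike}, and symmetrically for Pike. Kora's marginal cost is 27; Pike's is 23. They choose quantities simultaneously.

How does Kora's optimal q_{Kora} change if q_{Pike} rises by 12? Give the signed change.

-4

Mine Kora's profit: π = q_{Kora}(104 − 3q_{Kora} − 2q_{Pike}) − 27q_{Kora}.
∂π/∂q_{Kora} = 77 − 6q_{Kora} − 2q_{Pike} = 0 ⇒ q_{Kora} = 77/6 − (1/3)q_{Pike}.
The reaction-function slope is −1/3, so a 12-unit rise in q_{Pike} moves q_{Kora} by −1/3 × 12 = −4. Kora's best response falls — the actions are strategic substitutes.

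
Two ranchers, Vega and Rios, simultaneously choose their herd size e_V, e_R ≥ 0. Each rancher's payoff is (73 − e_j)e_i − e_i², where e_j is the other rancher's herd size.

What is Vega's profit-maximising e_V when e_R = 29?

22

Vega's payoff is (73 − e_R)e_V − e_V².
∂π/∂e_V = 73 − e_R − 2e_V = 0, so e_V = 36.5 − 0.5e_R.
At e_R = 29: e_V = 36.5 − 0.5·29 = 22.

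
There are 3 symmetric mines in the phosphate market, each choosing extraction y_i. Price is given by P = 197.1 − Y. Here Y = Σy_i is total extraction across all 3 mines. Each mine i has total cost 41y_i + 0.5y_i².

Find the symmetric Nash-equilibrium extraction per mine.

31.22

A representative mine's profit is π_i = y_i(197.1 − Y) − 41y_i − 0.5y_i², with Y = y_i + Σ_{j≠i} y_j.
First-order condition: 156.1 − 3y_i − Σ_{j≠i} y_j = 0.
Imposing symmetry (y_j = y for all j) turns Σ_{j≠i} y_j into 2y, so 156.1 = 5y and y = 31.22.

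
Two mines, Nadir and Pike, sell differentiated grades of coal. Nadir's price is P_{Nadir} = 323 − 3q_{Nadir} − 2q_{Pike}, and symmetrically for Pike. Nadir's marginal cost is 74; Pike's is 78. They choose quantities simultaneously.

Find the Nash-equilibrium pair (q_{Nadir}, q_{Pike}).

Mine Nadir's profit: π = q_{Nadir}(323 − 3q_{Nadir} − 2q_{Pike}) − 74q_{Nadir}.
∂π/∂q_{Nadir} = 249 − 6q_{Nadir} − 2q_{Pike} = 0 ⇒ q_{Nadir} = 41.5 − (1/3)q_{Pike}.
Similarly q_{Pike} = 245/6 − (1/3)q_{Nadir}.
Solving the two reaction functions simultaneously: (1 − (−1/3)(−1/3))q_{Nadir} = 41.5 − (1/3)·(245/6), so (8/9)q_{Nadir} = 251/9 and q_{Nadir} = 31.375.
Then q_{Pike} = 245/6 − (1/3)·31.375 = 30.375.

31.375, 30.375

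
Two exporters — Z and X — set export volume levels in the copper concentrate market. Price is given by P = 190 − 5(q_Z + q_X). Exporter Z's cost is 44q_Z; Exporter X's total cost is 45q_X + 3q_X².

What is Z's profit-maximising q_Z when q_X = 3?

Exporter Z's profit: π = q_Z(190 − 5(q_Z + q_X)) − 44q_Z.
∂π/∂q_Z = 146 − 10q_Z − 5q_X = 0, so q_Z = 14.6 − 0.5q_X.
At q_X = 3: q_Z = 14.6 − 0.5·3 = 13.1.

13.1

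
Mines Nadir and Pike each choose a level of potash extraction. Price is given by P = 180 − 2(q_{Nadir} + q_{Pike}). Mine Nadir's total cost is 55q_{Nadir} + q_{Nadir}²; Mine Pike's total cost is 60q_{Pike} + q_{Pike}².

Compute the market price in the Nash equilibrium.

118.75

Mine Nadir's profit: π = q_{Nadir}(180 − 2(q_{Nadir} + q_{Pike})) − 55q_{Nadir} − q_{Nadir}².
∂π/∂q_{Nadir} = 125 − 6q_{Nadir} − 2q_{Pike} = 0, so q_{Nadir} = 125/6 − (1/3)q_{Pike}.
By the same steps for Pike: q_{Pike} = 20 − (1/3)q_{Nadir}.
Solving the two reaction functions simultaneously: (1 − (−1/3)(−1/3))q_{Nadir} = 125/6 − (1/3)·20, so (8/9)q_{Nadir} = 85/6 and q_{Nadir} = 15.9375.
Then q_{Pike} = 20 − (1/3)·15.9375 = 14.6875.
Equilibrium price: P = 180 − 2·30.625 = 118.75.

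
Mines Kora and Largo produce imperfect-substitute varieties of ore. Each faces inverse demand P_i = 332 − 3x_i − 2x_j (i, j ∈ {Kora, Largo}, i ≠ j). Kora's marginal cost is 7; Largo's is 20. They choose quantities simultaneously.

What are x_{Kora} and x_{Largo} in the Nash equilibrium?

41.4375, 38.1875

Mine Kora's profit: π = x_{Kora}(332 − 3x_{Kora} − 2x_{Largo}) − 7x_{Kora}.
∂π/∂x_{Kora} = 325 − 6x_{Kora} − 2x_{Largo} = 0 ⇒ x_{Kora} = 325/6 − (1/3)x_{Largo}.
Similarly x_{Largo} = 52 − (1/3)x_{Kora}.
Plugging x_{Largo} into Kora's best response: x_{Kora} = 325/6 − (1/3)(52 − (1/3)x_{Kora}) ⇒ (8/9)x_{Kora} = 221/6, so x_{Kora} = 41.4375.
Then x_{Largo} = 52 − (1/3)·41.4375 = 38.1875.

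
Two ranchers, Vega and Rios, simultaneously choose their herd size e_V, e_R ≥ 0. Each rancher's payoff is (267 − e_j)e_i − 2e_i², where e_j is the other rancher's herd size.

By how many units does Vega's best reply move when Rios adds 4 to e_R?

Vega's payoff is (267 − e_R)e_V − 2e_V².
∂π/∂e_V = 267 − e_R − 4e_V = 0, so e_V = 66.75 − 0.25e_R.
The reaction-function slope is −0.25, so a 4-unit rise in e_R moves e_V by −0.25 × 4 = −1. Vega's best response falls — the actions are strategic substitutes.

-1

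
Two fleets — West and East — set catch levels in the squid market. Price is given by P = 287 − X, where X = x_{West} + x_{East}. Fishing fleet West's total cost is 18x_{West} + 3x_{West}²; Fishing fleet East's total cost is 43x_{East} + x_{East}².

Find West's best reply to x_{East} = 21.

31

Fishing fleet West's profit: π = x_{West}(287 − (x_{West} + x_{East})) − 18x_{West} − 3x_{West}².
∂π/∂x_{West} = 269 − 8x_{West} − x_{East} = 0, so x_{West} = 33.625 − 0.125x_{East}.
At x_{East} = 21: x_{West} = 33.625 − 0.125·21 = 31.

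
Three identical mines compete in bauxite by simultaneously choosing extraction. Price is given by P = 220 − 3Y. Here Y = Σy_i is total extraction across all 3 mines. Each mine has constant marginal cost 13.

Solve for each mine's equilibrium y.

17.25

A representative mine's profit is π_i = y_i(220 − 3Y) − 13y_i, with Y = y_i + Σ_{j≠i} y_j.
First-order condition: 207 − 6y_i − 3Σ_{j≠i} y_j = 0.
Imposing symmetry (y_j = y for all j) turns Σ_{j≠i} y_j into 2y, so 207 = 12y and y = 17.25.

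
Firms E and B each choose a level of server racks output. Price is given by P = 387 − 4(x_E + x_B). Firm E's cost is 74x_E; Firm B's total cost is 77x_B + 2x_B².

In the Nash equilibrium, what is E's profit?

Firm E's profit: π = x_E(387 − 4(x_E + x_B)) − 74x_E.
∂π/∂x_E = 313 − 8x_E − 4x_B = 0, so x_E = 39.125 − 0.5x_B.
For B: ∂π/∂x_B = 310 − 12x_B − 4x_E = 0 ⇒ x_B = 155/6 − (1/3)x_E.
Substituting the second reaction function into the first: x_E = 39.125 − 0.5(155/6 − (1/3)x_E), which gives (5/6)x_E = 629/24 ⇒ x_E = 31.45.
Then x_B = 155/6 − (1/3)·31.45 = 15.35.
Price P = 387 − 4·46.8 = 199.8.
E's profit: (199.8 − 74)·31.45 = 3956.41.

3956.41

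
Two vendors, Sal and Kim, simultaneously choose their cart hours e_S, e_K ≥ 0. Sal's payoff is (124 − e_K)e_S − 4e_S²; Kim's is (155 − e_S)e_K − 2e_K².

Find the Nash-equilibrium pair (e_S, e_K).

Expanding Sal's payoff: 124e_S − e_Ke_S − 4e_S².
∂π/∂e_S = 124 − e_K − 8e_S = 0, so e_S = 15.5 − 0.125e_K.
Likewise for Kim: e_K = 38.75 − 0.25e_S.
Plugging e_K into Sal's best response: e_S = 15.5 − 0.125(38.75 − 0.25e_S) ⇒ (31/32)e_S = 341/32, so e_S = 11.
Then e_K = 38.75 − 0.25·11 = 36.

11, 36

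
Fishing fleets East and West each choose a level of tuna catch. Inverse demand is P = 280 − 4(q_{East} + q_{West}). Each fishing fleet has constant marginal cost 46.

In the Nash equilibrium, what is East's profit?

Fishing fleet East's profit: π = q_{East}(280 − 4(q_{East} + q_{West})) − 46q_{East}.
∂π/∂q_{East} = 234 − 8q_{East} − 4q_{West} = 0, so q_{East} = 29.25 − 0.5q_{West}.
By symmetry q_{West} = q_{East}; substituting into the reaction function, 1.5q_{East} = 29.25 and q_{East} = 19.5.
Price P = 280 − 4·39 = 124.
East's profit: (124 − 46)·19.5 = 1521.

1521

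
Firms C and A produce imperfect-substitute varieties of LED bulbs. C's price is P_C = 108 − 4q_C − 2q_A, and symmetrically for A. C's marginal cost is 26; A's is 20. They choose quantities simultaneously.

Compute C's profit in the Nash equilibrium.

Firm C's profit: π = q_C(108 − 4q_C − 2q_A) − 26q_C.
∂π/∂q_C = 82 − 8q_C − 2q_A = 0 ⇒ q_C = 10.25 − 0.25q_A.
Similarly q_A = 11 − 0.25q_C.
Substituting the second reaction function into the first: q_C = 10.25 − 0.25(11 − 0.25q_C), which gives 0.9375q_C = 7.5 ⇒ q_C = 8.
Then q_A = 11 − 0.25·8 = 9.
P_C = 108 − 4·8 − 2·9 = 58.
Profit = (58 − 26)·8 = 256.

256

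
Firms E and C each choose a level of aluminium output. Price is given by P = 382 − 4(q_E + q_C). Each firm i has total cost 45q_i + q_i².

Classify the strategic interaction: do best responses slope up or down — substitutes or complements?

Firm E's profit: π = q_E(382 − 4(q_E + q_C)) − 45q_E − q_E².
∂π/∂q_E = 337 − 10q_E − 4q_C = 0, so q_E = 33.7 − 0.4q_C.
The best-response slope dq_E/dq_C = −0.4 < 0: the reaction function is downward-sloping, so the choices are strategic substitutes.

strategic substitutes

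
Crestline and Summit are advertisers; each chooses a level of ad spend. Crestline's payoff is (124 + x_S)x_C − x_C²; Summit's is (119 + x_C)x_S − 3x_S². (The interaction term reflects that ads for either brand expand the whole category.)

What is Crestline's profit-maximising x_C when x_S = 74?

Expanding Crestline's payoff: 124x_C + x_Sx_C − x_C².
∂π/∂x_C = 124 + x_S − 2x_C = 0, so x_C = 62 + 0.5x_S.
At x_S = 74: x_C = 62 + 0.5·74 = 99.

99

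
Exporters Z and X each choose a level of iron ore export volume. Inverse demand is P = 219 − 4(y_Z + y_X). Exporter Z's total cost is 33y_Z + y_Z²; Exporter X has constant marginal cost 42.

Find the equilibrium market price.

106.125

Exporter Z's profit: π = y_Z(219 − 4(y_Z + y_X)) − 33y_Z − y_Z².
∂π/∂y_Z = 186 − 10y_Z − 4y_X = 0, so y_Z = 18.6 − 0.4y_X.
For X: ∂π/∂y_X = 177 − 8y_X − 4y_Z = 0 ⇒ y_X = 22.125 − 0.5y_Z.
Solving the two reaction functions simultaneously: (1 − (−0.4)(−0.5))y_Z = 18.6 − 0.4·22.125, so 0.8y_Z = 9.75 and y_Z = 12.1875.
Then y_X = 22.125 − 0.5·12.1875 = 513/32.
Equilibrium price: P = 219 − 4·(903/32) = 106.125.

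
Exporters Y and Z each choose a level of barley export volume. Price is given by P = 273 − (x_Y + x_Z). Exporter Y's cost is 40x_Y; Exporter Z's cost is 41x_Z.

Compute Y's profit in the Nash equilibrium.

Exporter Y's profit: π = x_Y(273 − (x_Y + x_Z)) − 40x_Y.
∂π/∂x_Y = 233 − 2x_Y − x_Z = 0, so x_Y = 116.5 − 0.5x_Z.
By the same steps for Z: x_Z = 116 − 0.5x_Y.
Substituting the second reaction function into the first: x_Y = 116.5 − 0.5(116 − 0.5x_Y), which gives 0.75x_Y = 58.5 ⇒ x_Y = 78.
Then x_Z = 116 − 0.5·78 = 77.
Price P = 273 − 155 = 118.
Y's profit: (118 − 40)·78 = 6084.

6084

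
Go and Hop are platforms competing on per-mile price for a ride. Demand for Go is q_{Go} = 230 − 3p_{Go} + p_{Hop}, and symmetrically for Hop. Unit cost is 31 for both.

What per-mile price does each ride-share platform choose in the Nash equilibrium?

64.6

Go's profit: π = (p_{Go} − 31)(230 − 3p_{Go} + p_{Hop}).
∂π/∂p_{Go} = 323 − 6p_{Go} + p_{Hop} = 0 ⇒ p_{Go} = 323/6 + (1/6)p_{Hop}.
The game is symmetric, so in equilibrium p_{Hop} = p_{Go}: the reaction function gives (5/6)p_{Go} = 323/6, hence p_{Go} = 64.6.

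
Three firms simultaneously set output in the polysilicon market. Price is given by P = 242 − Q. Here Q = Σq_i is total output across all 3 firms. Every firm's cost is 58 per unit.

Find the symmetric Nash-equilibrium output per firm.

46

A representative firm's profit is π_i = q_i(242 − Q) − 58q_i, with Q = q_i + Σ_{j≠i} q_j.
First-order condition: 184 − 2q_i − Σ_{j≠i} q_j = 0.
In a symmetric equilibrium every firm chooses the same q, so Σ_{j≠i} q_j = 2q. The condition becomes 184 − 4q = 0, giving q = 184/4 = 46.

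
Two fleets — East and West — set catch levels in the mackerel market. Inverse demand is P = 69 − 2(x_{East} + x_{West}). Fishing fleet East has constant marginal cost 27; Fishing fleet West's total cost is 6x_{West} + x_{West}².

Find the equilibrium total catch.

Fishing fleet East's profit: π = x_{East}(69 − 2(x_{East} + x_{West})) − 27x_{East}.
∂π/∂x_{East} = 42 − 4x_{East} − 2x_{West} = 0, so x_{East} = 10.5 − 0.5x_{West}.
For West: ∂π/∂x_{West} = 63 − 6x_{West} − 2x_{East} = 0 ⇒ x_{West} = 10.5 − (1/3)x_{East}.
Solving the two reaction functions simultaneously: (1 − (−0.5)(−1/3))x_{East} = 10.5 − 0.5·10.5, so (5/6)x_{East} = 5.25 and x_{East} = 6.3.
Then x_{West} = 10.5 − (1/3)·6.3 = 8.4.
Total catch: 6.3 + 8.4 = 14.7.

14.7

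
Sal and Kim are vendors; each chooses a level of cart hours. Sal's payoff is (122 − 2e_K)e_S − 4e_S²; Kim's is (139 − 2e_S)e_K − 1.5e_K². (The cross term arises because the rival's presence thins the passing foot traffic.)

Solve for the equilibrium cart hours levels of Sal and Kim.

Expanding Sal's payoff: 122e_S − 2e_Ke_S − 4e_S².
∂π/∂e_S = 122 − 2e_K − 8e_S = 0, so e_S = 15.25 − 0.25e_K.
Likewise for Kim: e_K = 139/3 − (2/3)e_S.
Solving the two reaction functions simultaneously: (1 − (−0.25)(−2/3))e_S = 15.25 − 0.25·(139/3), so (5/6)e_S = 11/3 and e_S = 4.4.
Then e_K = 139/3 − (2/3)·4.4 = 43.4.

4.4, 43.4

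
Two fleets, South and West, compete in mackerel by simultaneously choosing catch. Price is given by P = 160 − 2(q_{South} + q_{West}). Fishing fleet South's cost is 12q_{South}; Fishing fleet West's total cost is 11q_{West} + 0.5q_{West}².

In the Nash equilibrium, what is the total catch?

Fishing fleet South's profit: π = q_{South}(160 − 2(q_{South} + q_{West})) − 12q_{South}.
∂π/∂q_{South} = 148 − 4q_{South} − 2q_{West} = 0, so q_{South} = 37 − 0.5q_{West}.
For West: ∂π/∂q_{West} = 149 − 5q_{West} − 2q_{South} = 0 ⇒ q_{West} = 29.8 − 0.4q_{South}.
Plugging q_{West} into South's best response: q_{South} = 37 − 0.5(29.8 − 0.4q_{South}) ⇒ 0.8q_{South} = 22.1, so q_{South} = 27.625.
Then q_{West} = 29.8 − 0.4·27.625 = 18.75.
Total catch: 27.625 + 18.75 = 46.375.

46.375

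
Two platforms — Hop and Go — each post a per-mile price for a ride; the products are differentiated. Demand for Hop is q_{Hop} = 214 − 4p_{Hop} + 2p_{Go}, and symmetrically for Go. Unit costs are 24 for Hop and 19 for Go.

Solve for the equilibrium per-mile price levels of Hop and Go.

51, 49

Hop's profit: π = (p_{Hop} − 24)(214 − 4p_{Hop} + 2p_{Go}).
∂π/∂p_{Hop} = 310 − 8p_{Hop} + 2p_{Go} = 0 ⇒ p_{Hop} = 38.75 + 0.25p_{Go}.
Similarly p_{Go} = 36.25 + 0.25p_{Hop}.
Solving the two reaction functions simultaneously: (1 − (0.25)(0.25))p_{Hop} = 38.75 + 0.25·36.25, so 0.9375p_{Hop} = 47.8125 and p_{Hop} = 51.
Then p_{Go} = 36.25 + 0.25·51 = 49.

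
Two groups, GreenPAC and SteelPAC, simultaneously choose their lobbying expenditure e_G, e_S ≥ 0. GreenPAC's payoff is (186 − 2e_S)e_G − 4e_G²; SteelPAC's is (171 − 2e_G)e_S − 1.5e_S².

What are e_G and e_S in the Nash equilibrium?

Expanding GreenPAC's payoff: 186e_G − 2e_Se_G − 4e_G².
∂π/∂e_G = 186 − 2e_S − 8e_G = 0, so e_G = 23.25 − 0.25e_S.
Likewise for SteelPAC: e_S = 57 − (2/3)e_G.
Plugging e_S into GreenPAC's best response: e_G = 23.25 − 0.25(57 − (2/3)e_G) ⇒ (5/6)e_G = 9, so e_G = 10.8.
Then e_S = 57 − (2/3)·10.8 = 49.8.

10.8, 49.8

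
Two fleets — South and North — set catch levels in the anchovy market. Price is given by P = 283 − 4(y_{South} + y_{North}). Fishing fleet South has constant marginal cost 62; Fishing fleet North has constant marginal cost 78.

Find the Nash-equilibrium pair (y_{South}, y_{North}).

Fishing fleet South's profit: π = y_{South}(283 − 4(y_{South} + y_{North})) − 62y_{South}.
∂π/∂y_{South} = 221 − 8y_{South} − 4y_{North} = 0, so y_{South} = 27.625 − 0.5y_{North}.
By the same steps for North: y_{North} = 25.625 − 0.5y_{South}.
Substituting the second reaction function into the first: y_{South} = 27.625 − 0.5(25.625 − 0.5y_{South}), which gives 0.75y_{South} = 14.8125 ⇒ y_{South} = 19.75.
Then y_{North} = 25.625 − 0.5·19.75 = 15.75.

19.75, 15.75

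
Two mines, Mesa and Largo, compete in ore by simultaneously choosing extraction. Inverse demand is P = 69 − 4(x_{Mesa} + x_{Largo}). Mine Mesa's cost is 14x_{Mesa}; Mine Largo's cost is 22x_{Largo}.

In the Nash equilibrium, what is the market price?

Mine Mesa's profit: π = x_{Mesa}(69 − 4(x_{Mesa} + x_{Largo})) − 14x_{Mesa}.
∂π/∂x_{Mesa} = 55 − 8x_{Mesa} − 4x_{Largo} = 0, so x_{Mesa} = 6.875 − 0.5x_{Largo}.
By the same steps for Largo: x_{Largo} = 5.875 − 0.5x_{Mesa}.
Solving the two reaction functions simultaneously: (1 − (−0.5)(−0.5))x_{Mesa} = 6.875 − 0.5·5.875, so 0.75x_{Mesa} = 3.9375 and x_{Mesa} = 5.25.
Then x_{Largo} = 5.875 − 0.5·5.25 = 3.25.
Equilibrium price: P = 69 − 4·8.5 = 35.

35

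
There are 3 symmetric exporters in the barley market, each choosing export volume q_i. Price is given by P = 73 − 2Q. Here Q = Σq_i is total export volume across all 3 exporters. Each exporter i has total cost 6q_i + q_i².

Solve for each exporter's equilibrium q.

A representative exporter's profit is π_i = q_i(73 − 2Q) − 6q_i − q_i², with Q = q_i + Σ_{j≠i} q_j.
First-order condition: 67 − 6q_i − 2Σ_{j≠i} q_j = 0.
Imposing symmetry (q_j = q for all j) turns Σ_{j≠i} q_j into 2q, so 67 = 10q and q = 6.7.

6.7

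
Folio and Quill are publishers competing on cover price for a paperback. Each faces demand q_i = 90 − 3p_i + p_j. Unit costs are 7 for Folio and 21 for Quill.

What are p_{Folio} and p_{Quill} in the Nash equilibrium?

23.4, 29.4

Folio's profit: π = (p_{Folio} − 7)(90 − 3p_{Folio} + p_{Quill}).
∂π/∂p_{Folio} = 111 − 6p_{Folio} + p_{Quill} = 0 ⇒ p_{Folio} = 18.5 + (1/6)p_{Quill}.
Similarly p_{Quill} = 25.5 + (1/6)p_{Folio}.
Substituting the second reaction function into the first: p_{Folio} = 18.5 + (1/6)(25.5 + (1/6)p_{Folio}), which gives (35/36)p_{Folio} = 22.75 ⇒ p_{Folio} = 23.4.
Then p_{Quill} = 25.5 + (1/6)·23.4 = 29.4.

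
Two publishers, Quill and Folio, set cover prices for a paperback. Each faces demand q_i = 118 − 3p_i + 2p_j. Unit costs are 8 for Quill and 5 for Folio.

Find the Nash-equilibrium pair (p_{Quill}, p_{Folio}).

Quill's profit: π = (p_{Quill} − 8)(118 − 3p_{Quill} + 2p_{Folio}).
∂π/∂p_{Quill} = 142 − 6p_{Quill} + 2p_{Folio} = 0 ⇒ p_{Quill} = 71/3 + (1/3)p_{Folio}.
Similarly p_{Folio} = 133/6 + (1/3)p_{Quill}.
Plugging p_{Folio} into Quill's best response: p_{Quill} = 71/3 + (1/3)(133/6 + (1/3)p_{Quill}) ⇒ (8/9)p_{Quill} = 559/18, so p_{Quill} = 34.9375.
Then p_{Folio} = 133/6 + (1/3)·34.9375 = 33.8125.

34.9375, 33.8125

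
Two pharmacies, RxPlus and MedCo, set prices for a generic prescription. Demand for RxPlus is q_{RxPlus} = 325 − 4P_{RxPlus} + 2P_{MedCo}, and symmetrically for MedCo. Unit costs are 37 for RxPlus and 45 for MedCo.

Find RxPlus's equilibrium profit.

7361.64

RxPlus's profit: π = (P_{RxPlus} − 37)(325 − 4P_{RxPlus} + 2P_{MedCo}).
∂π/∂P_{RxPlus} = 473 − 8P_{RxPlus} + 2P_{MedCo} = 0 ⇒ P_{RxPlus} = 59.125 + 0.25P_{MedCo}.
Similarly P_{MedCo} = 63.125 + 0.25P_{RxPlus}.
Solving the two reaction functions simultaneously: (1 − (0.25)(0.25))P_{RxPlus} = 59.125 + 0.25·63.125, so 0.9375P_{RxPlus} = 2397/32 and P_{RxPlus} = 79.9.
Then P_{MedCo} = 63.125 + 0.25·79.9 = 83.1.
q_{RxPlus} = 325 − 4·79.9 + 2·83.1 = 171.6.
Profit = (79.9 − 37)·171.6 = 7361.64.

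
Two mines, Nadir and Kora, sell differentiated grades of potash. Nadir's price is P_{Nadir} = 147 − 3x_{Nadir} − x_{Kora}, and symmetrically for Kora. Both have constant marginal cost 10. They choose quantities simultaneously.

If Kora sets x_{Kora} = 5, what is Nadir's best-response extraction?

22

Mine Nadir's profit: π = x_{Nadir}(147 − 3x_{Nadir} − x_{Kora}) − 10x_{Nadir}.
∂π/∂x_{Nadir} = 137 − 6x_{Nadir} − x_{Kora} = 0 ⇒ x_{Nadir} = 137/6 − (1/6)x_{Kora}.
At x_{Kora} = 5: x_{Nadir} = 137/6 − (1/6)·5 = 22.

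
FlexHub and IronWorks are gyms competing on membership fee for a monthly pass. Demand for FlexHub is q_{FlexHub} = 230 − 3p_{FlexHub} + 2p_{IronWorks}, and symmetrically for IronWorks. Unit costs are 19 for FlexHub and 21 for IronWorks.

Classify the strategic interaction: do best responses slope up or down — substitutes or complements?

FlexHub's profit: π = (p_{FlexHub} − 19)(230 − 3p_{FlexHub} + 2p_{IronWorks}).
∂π/∂p_{FlexHub} = 287 − 6p_{FlexHub} + 2p_{IronWorks} = 0 ⇒ p_{FlexHub} = 287/6 + (1/3)p_{IronWorks}.
The best-response slope dp_{FlexHub}/dp_{IronWorks} = 1/3 > 0: the reaction function is upward-sloping, so the choices are strategic complements.

strategic complements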